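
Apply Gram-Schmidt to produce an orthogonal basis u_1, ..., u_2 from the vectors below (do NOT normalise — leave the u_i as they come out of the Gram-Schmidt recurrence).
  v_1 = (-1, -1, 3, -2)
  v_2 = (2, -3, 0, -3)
Orthogonal basis:
  u_1 = (-1, -1, 3, -2)
  u_2 = (37/15, -38/15, -7/5, -31/15)

Apply the Gram-Schmidt recurrence
  u_1 = v_1
  u_i = v_i − Σ_{j<i} ((v_i · u_j) / (u_j · u_j)) · u_j.

Step by step this gives:
  u_1 = (-1, -1, 3, -2)
  u_2 = (37/15, -38/15, -7/5, -31/15)

Orthogonality check:
  u_2 · u_1 = 0 (should be 0)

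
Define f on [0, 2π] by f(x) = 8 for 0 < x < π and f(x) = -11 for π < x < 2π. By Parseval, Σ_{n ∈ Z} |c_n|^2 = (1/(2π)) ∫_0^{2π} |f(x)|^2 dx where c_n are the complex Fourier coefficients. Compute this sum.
Σ |c_n|^2 = 185/2

Parseval equates the L^2 energy of f (normalised by 1/(2π)) with the ℓ^2 sum of its Fourier coefficients: (1/(2π)) ∫_0^{2π} |f|^2 = Σ |c_n|^2.
Compute the left side: (1/(2π)) [∫_0^π 8^2 dx + ∫_π^{2π} (-11)^2 dx] = (1/(2π)) · (64π + 121π) = (64 + 121)/2 = 185/2.
So Σ_{n ∈ Z} |c_n|^2 = 185/2.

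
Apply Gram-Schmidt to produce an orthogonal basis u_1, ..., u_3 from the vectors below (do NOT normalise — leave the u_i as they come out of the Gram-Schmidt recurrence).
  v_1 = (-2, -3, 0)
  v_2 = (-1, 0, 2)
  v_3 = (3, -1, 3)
Orthogonal basis:
  u_1 = (-2, -3, 0)
  u_2 = (-9/13, 6/13, 2)
  u_3 = (186/61, -124/61, 93/61)

Apply the Gram-Schmidt recurrence
  u_1 = v_1
  u_i = v_i − Σ_{j<i} ((v_i · u_j) / (u_j · u_j)) · u_j.

Step by step this gives:
  u_1 = (-2, -3, 0)
  u_2 = (-9/13, 6/13, 2)
  u_3 = (186/61, -124/61, 93/61)

Orthogonality check:
  u_2 · u_1 = 0 (should be 0)
  u_3 · u_1 = 0 (should be 0)
  u_3 · u_2 = 0 (should be 0)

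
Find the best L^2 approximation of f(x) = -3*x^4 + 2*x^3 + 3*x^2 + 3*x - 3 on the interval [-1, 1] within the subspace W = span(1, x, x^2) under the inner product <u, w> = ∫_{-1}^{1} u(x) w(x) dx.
g(x) = 3*x^2/7 + 21*x/5 - 96/35

The best approximation g ∈ W is the orthogonal projection of f onto W. Writing g = a_0 + a_1 x + a_2 x^2, the coefficients solve the normal equations G · a = b where
  G_{ij} = <φ_i, φ_j> and b_i = <f, φ_i>, with φ_0 = 1, φ_1 = x, φ_2 = x^2.
G =
  [2, 0, 2/3]
  [0, 2/3, 0]
  [2/3, 0, 2/5],
b = (-26/5, 14/5, -58/35).
Solving gives a_0 = -96/35, a_1 = 21/5, a_2 = 3/7, so
  g(x) = 3*x^2/7 + 21*x/5 - 96/35.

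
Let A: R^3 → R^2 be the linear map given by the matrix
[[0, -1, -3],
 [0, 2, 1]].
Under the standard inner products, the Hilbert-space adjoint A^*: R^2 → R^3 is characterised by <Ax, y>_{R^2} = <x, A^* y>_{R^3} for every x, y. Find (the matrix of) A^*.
A^* = A^T =
[[0, 0],
 [-1, 2],
 [-3, 1]]

For real matrices with standard dot products, the defining identity <Ax, y> = <x, A^* y> gives (Ax)^T y = x^T (A^*) y, i.e. x^T A^T y = x^T (A^*) y. Since this holds for all x, y, we must have A^* = A^T. Therefore
A^* =
[[0, 0],
 [-1, 2],
 [-3, 1]].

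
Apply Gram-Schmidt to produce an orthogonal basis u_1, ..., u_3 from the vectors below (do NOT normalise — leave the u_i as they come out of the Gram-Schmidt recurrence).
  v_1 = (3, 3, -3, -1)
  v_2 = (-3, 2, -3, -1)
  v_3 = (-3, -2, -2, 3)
Orthogonal basis:
  u_1 = (3, 3, -3, -1)
  u_2 = (-15/4, 5/4, -9/4, -3/4)
  u_3 = (27/119, -162/119, -1262/595, 1761/595)

Apply the Gram-Schmidt recurrence
  u_1 = v_1
  u_i = v_i − Σ_{j<i} ((v_i · u_j) / (u_j · u_j)) · u_j.

Step by step this gives:
  u_1 = (3, 3, -3, -1)
  u_2 = (-15/4, 5/4, -9/4, -3/4)
  u_3 = (27/119, -162/119, -1262/595, 1761/595)

Orthogonality check:
  u_2 · u_1 = 0 (should be 0)
  u_3 · u_1 = 0 (should be 0)
  u_3 · u_2 = 0 (should be 0)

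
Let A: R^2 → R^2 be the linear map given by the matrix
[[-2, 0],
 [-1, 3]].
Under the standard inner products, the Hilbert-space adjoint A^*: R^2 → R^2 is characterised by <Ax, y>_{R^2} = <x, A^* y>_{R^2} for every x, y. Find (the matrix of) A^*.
A^* = A^T =
[[-2, -1],
 [0, 3]]

For real matrices with standard dot products, the defining identity <Ax, y> = <x, A^* y> gives (Ax)^T y = x^T (A^*) y, i.e. x^T A^T y = x^T (A^*) y. Since this holds for all x, y, we must have A^* = A^T. Therefore
A^* =
[[-2, -1],
 [0, 3]].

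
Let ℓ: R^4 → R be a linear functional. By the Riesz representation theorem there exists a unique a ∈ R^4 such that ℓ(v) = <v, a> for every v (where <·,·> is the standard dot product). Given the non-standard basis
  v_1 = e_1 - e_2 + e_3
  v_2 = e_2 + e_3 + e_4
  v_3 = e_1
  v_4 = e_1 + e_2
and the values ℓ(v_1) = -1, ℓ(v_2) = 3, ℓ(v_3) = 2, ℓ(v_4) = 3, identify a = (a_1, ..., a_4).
a = (2, 1, -2, 4)

Write a = (a_1, ..., a_4) in the standard basis. For each basis vector v_i, ℓ(v_i) = <v_i, a> is a linear equation in the a_j's. Collect the n equations into a matrix system V a = ℓ, where row i of V is v_i (expressed in the standard basis). Since V is invertible (lower-triangular with 1s on the diagonal, up to permutation), solve by back-substitution:
  V =
[[1, -1, 1, 0],
 [0, 1, 1, 1],
 [1, 0, 0, 0],
 [1, 1, 0, 0]]
  V a = (-1, 3, 2, 3)
Solving gives a = (2, 1, -2, 4).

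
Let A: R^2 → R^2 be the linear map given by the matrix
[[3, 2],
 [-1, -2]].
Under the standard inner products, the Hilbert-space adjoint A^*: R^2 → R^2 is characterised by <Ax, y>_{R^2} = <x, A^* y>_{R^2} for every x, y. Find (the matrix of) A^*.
A^* = A^T =
[[3, -1],
 [2, -2]]

For real matrices with standard dot products, the defining identity <Ax, y> = <x, A^* y> gives (Ax)^T y = x^T (A^*) y, i.e. x^T A^T y = x^T (A^*) y. Since this holds for all x, y, we must have A^* = A^T. Therefore
A^* =
[[3, -1],
 [2, -2]].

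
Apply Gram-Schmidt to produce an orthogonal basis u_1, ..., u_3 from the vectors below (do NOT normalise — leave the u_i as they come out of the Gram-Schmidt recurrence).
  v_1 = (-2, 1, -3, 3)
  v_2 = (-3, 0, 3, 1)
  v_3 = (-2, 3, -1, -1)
Orthogonal basis:
  u_1 = (-2, 1, -3, 3)
  u_2 = (-3, 0, 3, 1)
  u_3 = (-470/437, 62/23, -176/437, -882/437)

Apply the Gram-Schmidt recurrence
  u_1 = v_1
  u_i = v_i − Σ_{j<i} ((v_i · u_j) / (u_j · u_j)) · u_j.

Step by step this gives:
  u_1 = (-2, 1, -3, 3)
  u_2 = (-3, 0, 3, 1)
  u_3 = (-470/437, 62/23, -176/437, -882/437)

Orthogonality check:
  u_2 · u_1 = 0 (should be 0)
  u_3 · u_1 = 0 (should be 0)
  u_3 · u_2 = 0 (should be 0)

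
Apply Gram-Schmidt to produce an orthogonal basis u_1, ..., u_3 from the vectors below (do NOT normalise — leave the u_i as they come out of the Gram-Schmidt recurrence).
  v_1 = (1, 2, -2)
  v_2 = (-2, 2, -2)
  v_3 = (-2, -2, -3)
Orthogonal basis:
  u_1 = (1, 2, -2)
  u_2 = (-8/3, 2/3, -2/3)
  u_3 = (0, -5/2, -5/2)

Apply the Gram-Schmidt recurrence
  u_1 = v_1
  u_i = v_i − Σ_{j<i} ((v_i · u_j) / (u_j · u_j)) · u_j.

Step by step this gives:
  u_1 = (1, 2, -2)
  u_2 = (-8/3, 2/3, -2/3)
  u_3 = (0, -5/2, -5/2)

Orthogonality check:
  u_2 · u_1 = 0 (should be 0)
  u_3 · u_1 = 0 (should be 0)
  u_3 · u_2 = 0 (should be 0)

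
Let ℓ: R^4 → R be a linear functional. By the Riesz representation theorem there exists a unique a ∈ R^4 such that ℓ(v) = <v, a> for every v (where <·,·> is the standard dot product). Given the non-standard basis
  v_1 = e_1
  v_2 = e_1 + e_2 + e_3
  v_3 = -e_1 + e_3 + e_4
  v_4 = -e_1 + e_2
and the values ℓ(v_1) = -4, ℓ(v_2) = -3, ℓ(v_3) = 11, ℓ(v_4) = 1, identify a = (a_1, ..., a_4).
a = (-4, -3, 4, 3)

Write a = (a_1, ..., a_4) in the standard basis. For each basis vector v_i, ℓ(v_i) = <v_i, a> is a linear equation in the a_j's. Collect the n equations into a matrix system V a = ℓ, where row i of V is v_i (expressed in the standard basis). Since V is invertible (lower-triangular with 1s on the diagonal, up to permutation), solve by back-substitution:
  V =
[[1, 0, 0, 0],
 [1, 1, 1, 0],
 [-1, 0, 1, 1],
 [-1, 1, 0, 0]]
  V a = (-4, -3, 11, 1)
Solving gives a = (-4, -3, 4, 3).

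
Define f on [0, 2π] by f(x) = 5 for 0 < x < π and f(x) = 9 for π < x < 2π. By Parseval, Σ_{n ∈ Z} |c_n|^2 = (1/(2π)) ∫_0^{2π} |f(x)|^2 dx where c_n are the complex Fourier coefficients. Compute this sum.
Σ |c_n|^2 = 53

Parseval equates the L^2 energy of f (normalised by 1/(2π)) with the ℓ^2 sum of its Fourier coefficients: (1/(2π)) ∫_0^{2π} |f|^2 = Σ |c_n|^2.
Compute the left side: (1/(2π)) [∫_0^π 5^2 dx + ∫_π^{2π} 9^2 dx] = (1/(2π)) · (25π + 81π) = (25 + 81)/2 = 53.
So Σ_{n ∈ Z} |c_n|^2 = 53.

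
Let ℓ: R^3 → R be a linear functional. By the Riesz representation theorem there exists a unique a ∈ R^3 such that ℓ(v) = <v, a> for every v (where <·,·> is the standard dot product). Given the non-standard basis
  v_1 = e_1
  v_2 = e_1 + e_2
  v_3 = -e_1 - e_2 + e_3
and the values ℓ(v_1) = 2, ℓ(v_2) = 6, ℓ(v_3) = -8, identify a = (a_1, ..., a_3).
a = (2, 4, -2)

Write a = (a_1, ..., a_3) in the standard basis. For each basis vector v_i, ℓ(v_i) = <v_i, a> is a linear equation in the a_j's. Collect the n equations into a matrix system V a = ℓ, where row i of V is v_i (expressed in the standard basis). Since V is invertible (lower-triangular with 1s on the diagonal, up to permutation), solve by back-substitution:
  V =
[[1, 0, 0],
 [1, 1, 0],
 [-1, -1, 1]]
  V a = (2, 6, -8)
Solving gives a = (2, 4, -2).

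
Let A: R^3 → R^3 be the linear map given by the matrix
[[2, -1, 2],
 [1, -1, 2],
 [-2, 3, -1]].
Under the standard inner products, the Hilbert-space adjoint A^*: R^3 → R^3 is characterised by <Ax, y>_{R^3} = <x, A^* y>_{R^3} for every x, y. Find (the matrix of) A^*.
A^* = A^T =
[[2, 1, -2],
 [-1, -1, 3],
 [2, 2, -1]]

For real matrices with standard dot products, the defining identity <Ax, y> = <x, A^* y> gives (Ax)^T y = x^T (A^*) y, i.e. x^T A^T y = x^T (A^*) y. Since this holds for all x, y, we must have A^* = A^T. Therefore
A^* =
[[2, 1, -2],
 [-1, -1, 3],
 [2, 2, -1]].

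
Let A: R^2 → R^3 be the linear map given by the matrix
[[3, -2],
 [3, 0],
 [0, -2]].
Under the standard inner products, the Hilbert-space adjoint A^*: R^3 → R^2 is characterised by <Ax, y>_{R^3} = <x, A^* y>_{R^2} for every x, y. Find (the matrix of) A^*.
A^* = A^T =
[[3, 3, 0],
 [-2, 0, -2]]

For real matrices with standard dot products, the defining identity <Ax, y> = <x, A^* y> gives (Ax)^T y = x^T (A^*) y, i.e. x^T A^T y = x^T (A^*) y. Since this holds for all x, y, we must have A^* = A^T. Therefore
A^* =
[[3, 3, 0],
 [-2, 0, -2]].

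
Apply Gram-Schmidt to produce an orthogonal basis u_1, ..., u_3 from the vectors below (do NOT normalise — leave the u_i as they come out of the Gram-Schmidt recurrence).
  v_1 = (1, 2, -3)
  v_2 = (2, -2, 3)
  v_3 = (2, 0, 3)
Orthogonal basis:
  u_1 = (1, 2, -3)
  u_2 = (39/14, -3/7, 9/14)
  u_3 = (0, 18/13, 12/13)

Apply the Gram-Schmidt recurrence
  u_1 = v_1
  u_i = v_i − Σ_{j<i} ((v_i · u_j) / (u_j · u_j)) · u_j.

Step by step this gives:
  u_1 = (1, 2, -3)
  u_2 = (39/14, -3/7, 9/14)
  u_3 = (0, 18/13, 12/13)

Orthogonality check:
  u_2 · u_1 = 0 (should be 0)
  u_3 · u_1 = 0 (should be 0)
  u_3 · u_2 = 0 (should be 0)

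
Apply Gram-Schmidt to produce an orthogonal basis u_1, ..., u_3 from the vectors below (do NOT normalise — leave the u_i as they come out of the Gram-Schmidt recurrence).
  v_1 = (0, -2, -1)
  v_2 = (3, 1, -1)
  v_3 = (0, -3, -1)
Orthogonal basis:
  u_1 = (0, -2, -1)
  u_2 = (3, 3/5, -6/5)
  u_3 = (1/6, -1/6, 1/3)

Apply the Gram-Schmidt recurrence
  u_1 = v_1
  u_i = v_i − Σ_{j<i} ((v_i · u_j) / (u_j · u_j)) · u_j.

Step by step this gives:
  u_1 = (0, -2, -1)
  u_2 = (3, 3/5, -6/5)
  u_3 = (1/6, -1/6, 1/3)

Orthogonality check:
  u_2 · u_1 = 0 (should be 0)
  u_3 · u_1 = 0 (should be 0)
  u_3 · u_2 = 0 (should be 0)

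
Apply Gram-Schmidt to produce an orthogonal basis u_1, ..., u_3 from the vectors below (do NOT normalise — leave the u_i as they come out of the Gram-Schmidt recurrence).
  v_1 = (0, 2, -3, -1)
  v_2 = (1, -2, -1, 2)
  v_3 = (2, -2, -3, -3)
Orthogonal basis:
  u_1 = (0, 2, -3, -1)
  u_2 = (1, -11/7, -23/14, 25/14)
  u_3 = (196/131, -308/131, -60/131, -436/131)

Apply the Gram-Schmidt recurrence
  u_1 = v_1
  u_i = v_i − Σ_{j<i} ((v_i · u_j) / (u_j · u_j)) · u_j.

Step by step this gives:
  u_1 = (0, 2, -3, -1)
  u_2 = (1, -11/7, -23/14, 25/14)
  u_3 = (196/131, -308/131, -60/131, -436/131)

Orthogonality check:
  u_2 · u_1 = 0 (should be 0)
  u_3 · u_1 = 0 (should be 0)
  u_3 · u_2 = 0 (should be 0)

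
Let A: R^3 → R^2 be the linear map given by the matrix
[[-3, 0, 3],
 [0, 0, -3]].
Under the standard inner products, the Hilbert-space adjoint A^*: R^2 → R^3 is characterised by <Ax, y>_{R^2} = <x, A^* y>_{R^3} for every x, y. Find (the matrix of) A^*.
A^* = A^T =
[[-3, 0],
 [0, 0],
 [3, -3]]

For real matrices with standard dot products, the defining identity <Ax, y> = <x, A^* y> gives (Ax)^T y = x^T (A^*) y, i.e. x^T A^T y = x^T (A^*) y. Since this holds for all x, y, we must have A^* = A^T. Therefore
A^* =
[[-3, 0],
 [0, 0],
 [3, -3]].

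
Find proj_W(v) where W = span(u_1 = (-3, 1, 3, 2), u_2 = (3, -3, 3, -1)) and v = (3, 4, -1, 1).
proj_W(v) = (36/619, 370/619, -1182/619, -215/619)

Set up U = [u_1 | ... | u_2] ∈ R^(4×2). The projector onto W = col(U) is P = U (U^T U)^(-1) U^T.
Compute U^T U =
  [23, -5]
  [-5, 28],
and U^T v = (-6, -7).
Solve U^T U · c = U^T v for the coefficients: c = (-203/619, -191/619). The projection is proj_W(v) = U c.
Check: (v - proj_W(v)) · u_1 = 0  (should be 0).
Check: (v - proj_W(v)) · u_2 = 0  (should be 0).
Result: proj_W(v) = (36/619, 370/619, -1182/619, -215/619).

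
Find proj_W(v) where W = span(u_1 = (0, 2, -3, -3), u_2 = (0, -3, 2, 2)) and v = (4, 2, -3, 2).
proj_W(v) = (0, 2, -1/2, -1/2)

Set up U = [u_1 | ... | u_2] ∈ R^(4×2). The projector onto W = col(U) is P = U (U^T U)^(-1) U^T.
Compute U^T U =
  [22, -18]
  [-18, 17],
and U^T v = (7, -8).
Solve U^T U · c = U^T v for the coefficients: c = (-1/2, -1). The projection is proj_W(v) = U c.
Check: (v - proj_W(v)) · u_1 = 0  (should be 0).
Check: (v - proj_W(v)) · u_2 = 0  (should be 0).
Result: proj_W(v) = (0, 2, -1/2, -1/2).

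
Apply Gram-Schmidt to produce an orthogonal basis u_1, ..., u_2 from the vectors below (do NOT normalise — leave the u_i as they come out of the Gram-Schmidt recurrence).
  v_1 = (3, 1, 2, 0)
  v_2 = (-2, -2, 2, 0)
Orthogonal basis:
  u_1 = (3, 1, 2, 0)
  u_2 = (-8/7, -12/7, 18/7, 0)

Apply the Gram-Schmidt recurrence
  u_1 = v_1
  u_i = v_i − Σ_{j<i} ((v_i · u_j) / (u_j · u_j)) · u_j.

Step by step this gives:
  u_1 = (3, 1, 2, 0)
  u_2 = (-8/7, -12/7, 18/7, 0)

Orthogonality check:
  u_2 · u_1 = 0 (should be 0)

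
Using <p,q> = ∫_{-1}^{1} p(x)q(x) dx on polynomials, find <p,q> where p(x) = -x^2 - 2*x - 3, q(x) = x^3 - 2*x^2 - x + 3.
<p,q> = -44/3

Expand the product: p(x)·q(x) = -x^5 + 2*x^3 + 5*x^2 - 3*x - 9.
∫_{-1}^{1} of each monomial x^k gives [2/(k+1) if k even, 0 if k odd]. Integrating term-by-term (or equivalently evaluating the antiderivative F(x) = -x^6/6 + x^4/2 + 5*x^3/3 - 3*x^2/2 - 9*x at the endpoints):
  F(1) − F(−1) = -17/2 − (37/6) = -44/3.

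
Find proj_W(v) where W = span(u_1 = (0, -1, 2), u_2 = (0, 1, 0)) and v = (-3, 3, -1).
proj_W(v) = (0, 3, -1)

Set up U = [u_1 | ... | u_2] ∈ R^(3×2). The projector onto W = col(U) is P = U (U^T U)^(-1) U^T.
Compute U^T U =
  [5, -1]
  [-1, 1],
and U^T v = (-5, 3).
Solve U^T U · c = U^T v for the coefficients: c = (-1/2, 5/2). The projection is proj_W(v) = U c.
Check: (v - proj_W(v)) · u_1 = 0  (should be 0).
Check: (v - proj_W(v)) · u_2 = 0  (should be 0).
Result: proj_W(v) = (0, 3, -1).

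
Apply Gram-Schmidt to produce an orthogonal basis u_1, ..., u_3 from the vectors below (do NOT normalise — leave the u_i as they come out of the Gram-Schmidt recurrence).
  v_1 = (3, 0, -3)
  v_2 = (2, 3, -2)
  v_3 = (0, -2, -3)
Orthogonal basis:
  u_1 = (3, 0, -3)
  u_2 = (0, 3, 0)
  u_3 = (-3/2, 0, -3/2)

Apply the Gram-Schmidt recurrence
  u_1 = v_1
  u_i = v_i − Σ_{j<i} ((v_i · u_j) / (u_j · u_j)) · u_j.

Step by step this gives:
  u_1 = (3, 0, -3)
  u_2 = (0, 3, 0)
  u_3 = (-3/2, 0, -3/2)

Orthogonality check:
  u_2 · u_1 = 0 (should be 0)
  u_3 · u_1 = 0 (should be 0)
  u_3 · u_2 = 0 (should be 0)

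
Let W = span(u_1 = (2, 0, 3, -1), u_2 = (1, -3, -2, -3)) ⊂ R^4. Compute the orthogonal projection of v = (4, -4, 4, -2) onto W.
proj_W(v) = (1258/321, -218/107, 5*2**(133/398)*3**(317/398)*5**(33/398)*7**(143/796)/7, -1174/321)

Set up U = [u_1 | ... | u_2] ∈ R^(4×2). The projector onto W = col(U) is P = U (U^T U)^(-1) U^T.
Compute U^T U =
  [14, -1]
  [-1, 23],
and U^T v = (22, 14).
Solve U^T U · c = U^T v for the coefficients: c = (520/321, 218/321). The projection is proj_W(v) = U c.
Check: (v - proj_W(v)) · u_1 = 0  (should be 0).
Check: (v - proj_W(v)) · u_2 = 0  (should be 0).
Result: proj_W(v) = (1258/321, -218/107, 5*2**(133/398)*3**(317/398)*5**(33/398)*7**(143/796)/7, -1174/321).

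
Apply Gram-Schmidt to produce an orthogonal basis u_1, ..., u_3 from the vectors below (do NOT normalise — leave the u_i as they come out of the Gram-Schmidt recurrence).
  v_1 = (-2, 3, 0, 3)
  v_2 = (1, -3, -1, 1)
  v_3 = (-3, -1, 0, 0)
Orthogonal basis:
  u_1 = (-2, 3, 0, 3)
  u_2 = (3/11, -21/11, -1, 23/11)
  u_3 = (-69/25, -59/50, 3/25, -33/50)

Apply the Gram-Schmidt recurrence
  u_1 = v_1
  u_i = v_i − Σ_{j<i} ((v_i · u_j) / (u_j · u_j)) · u_j.

Step by step this gives:
  u_1 = (-2, 3, 0, 3)
  u_2 = (3/11, -21/11, -1, 23/11)
  u_3 = (-69/25, -59/50, 3/25, -33/50)

Orthogonality check:
  u_2 · u_1 = 0 (should be 0)
  u_3 · u_1 = 0 (should be 0)
  u_3 · u_2 = 0 (should be 0)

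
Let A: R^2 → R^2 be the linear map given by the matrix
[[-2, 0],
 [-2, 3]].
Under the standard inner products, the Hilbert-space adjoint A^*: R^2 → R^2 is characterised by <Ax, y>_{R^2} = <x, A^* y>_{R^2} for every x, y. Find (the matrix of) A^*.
A^* = A^T =
[[-2, -2],
 [0, 3]]

For real matrices with standard dot products, the defining identity <Ax, y> = <x, A^* y> gives (Ax)^T y = x^T (A^*) y, i.e. x^T A^T y = x^T (A^*) y. Since this holds for all x, y, we must have A^* = A^T. Therefore
A^* =
[[-2, -2],
 [0, 3]].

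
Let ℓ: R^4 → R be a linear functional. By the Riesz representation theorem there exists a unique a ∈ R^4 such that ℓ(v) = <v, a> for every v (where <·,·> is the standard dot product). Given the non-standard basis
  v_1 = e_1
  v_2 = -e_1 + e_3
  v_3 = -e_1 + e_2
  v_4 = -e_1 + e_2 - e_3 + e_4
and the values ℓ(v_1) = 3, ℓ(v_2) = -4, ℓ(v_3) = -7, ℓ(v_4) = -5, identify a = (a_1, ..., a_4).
a = (3, -4, -1, 1)

Write a = (a_1, ..., a_4) in the standard basis. For each basis vector v_i, ℓ(v_i) = <v_i, a> is a linear equation in the a_j's. Collect the n equations into a matrix system V a = ℓ, where row i of V is v_i (expressed in the standard basis). Since V is invertible (lower-triangular with 1s on the diagonal, up to permutation), solve by back-substitution:
  V =
[[1, 0, 0, 0],
 [-1, 0, 1, 0],
 [-1, 1, 0, 0],
 [-1, 1, -1, 1]]
  V a = (3, -4, -7, -5)
Solving gives a = (3, -4, -1, 1).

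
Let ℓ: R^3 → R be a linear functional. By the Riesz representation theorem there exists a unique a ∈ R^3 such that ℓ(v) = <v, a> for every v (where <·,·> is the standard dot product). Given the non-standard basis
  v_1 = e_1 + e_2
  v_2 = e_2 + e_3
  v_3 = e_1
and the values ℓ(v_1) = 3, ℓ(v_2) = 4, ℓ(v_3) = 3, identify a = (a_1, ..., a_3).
a = (3, 0, 4)

Write a = (a_1, ..., a_3) in the standard basis. For each basis vector v_i, ℓ(v_i) = <v_i, a> is a linear equation in the a_j's. Collect the n equations into a matrix system V a = ℓ, where row i of V is v_i (expressed in the standard basis). Since V is invertible (lower-triangular with 1s on the diagonal, up to permutation), solve by back-substitution:
  V =
[[1, 1, 0],
 [0, 1, 1],
 [1, 0, 0]]
  V a = (3, 4, 3)
Solving gives a = (3, 0, 4).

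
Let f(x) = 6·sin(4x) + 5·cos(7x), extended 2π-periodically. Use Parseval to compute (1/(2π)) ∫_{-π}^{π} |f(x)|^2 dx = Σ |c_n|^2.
Σ |c_n|^2 = 61/2

Expand |f|^2 and use orthogonality of {sin(nx), cos(mx)} on [-π, π]:
  ∫_{-π}^{π} sin(nx)^2 dx = π, ∫ cos(mx)^2 dx = π, and cross terms integrate to 0.
So ∫_{-π}^{π} f(x)^2 dx = 6^2 · π + 5^2 · π = (36 + 25)π.
Divide by 2π: (36 + 25)/2 = 61/2.
By Parseval, this equals Σ |c_n|^2.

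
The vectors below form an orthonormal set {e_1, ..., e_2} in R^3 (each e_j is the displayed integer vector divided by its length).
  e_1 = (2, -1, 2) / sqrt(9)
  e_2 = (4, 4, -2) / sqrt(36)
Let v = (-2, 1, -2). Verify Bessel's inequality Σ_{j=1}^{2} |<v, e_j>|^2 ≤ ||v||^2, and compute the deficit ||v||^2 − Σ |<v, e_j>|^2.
Σ |<v, e_j>|^2 = 9; ||v||^2 = 9; deficit = 0

Write each e_j = u_j / sqrt(<u_j, u_j>) where u_j is the displayed integer vector. Then <v, e_j> = <v, u_j> / sqrt(<u_j, u_j>), so |<v, e_j>|^2 = <v, u_j>^2 / <u_j, u_j>.
Coefficients: <v, e_1> = -9/sqrt(9), <v, e_2> = 0/sqrt(36).
Square and sum: Σ |<v, e_j>|^2 = 9.
Compute ||v||^2 = v·v = 9.
Deficit = 9 − 9 = 0 ≥ 0, confirming Bessel's inequality. (The deficit equals ||v − Σ <v,e_j> e_j||^2, the squared distance from v to span{e_j}.)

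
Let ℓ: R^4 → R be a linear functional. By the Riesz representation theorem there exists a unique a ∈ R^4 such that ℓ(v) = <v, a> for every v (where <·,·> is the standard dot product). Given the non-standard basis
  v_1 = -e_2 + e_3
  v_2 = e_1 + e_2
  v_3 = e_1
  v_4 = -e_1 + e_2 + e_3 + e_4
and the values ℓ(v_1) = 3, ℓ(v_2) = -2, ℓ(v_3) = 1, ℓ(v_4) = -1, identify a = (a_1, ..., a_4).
a = (1, -3, 0, 3)

Write a = (a_1, ..., a_4) in the standard basis. For each basis vector v_i, ℓ(v_i) = <v_i, a> is a linear equation in the a_j's. Collect the n equations into a matrix system V a = ℓ, where row i of V is v_i (expressed in the standard basis). Since V is invertible (lower-triangular with 1s on the diagonal, up to permutation), solve by back-substitution:
  V =
[[0, -1, 1, 0],
 [1, 1, 0, 0],
 [1, 0, 0, 0],
 [-1, 1, 1, 1]]
  V a = (3, -2, 1, -1)
Solving gives a = (1, -3, 0, 3).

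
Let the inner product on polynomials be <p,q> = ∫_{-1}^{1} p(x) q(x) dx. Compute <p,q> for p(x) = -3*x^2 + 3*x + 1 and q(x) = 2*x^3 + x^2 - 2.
<p,q> = 28/15

Expand the product: p(x)·q(x) = -6*x^5 + 3*x^4 + 5*x^3 + 7*x^2 - 6*x - 2.
∫_{-1}^{1} of each monomial x^k gives [2/(k+1) if k even, 0 if k odd]. Integrating term-by-term (or equivalently evaluating the antiderivative F(x) = -x^6 + 3*x^5/5 + 5*x^4/4 + 7*x^3/3 - 3*x^2 - 2*x at the endpoints):
  F(1) − F(−1) = -109/60 − (-221/60) = 28/15.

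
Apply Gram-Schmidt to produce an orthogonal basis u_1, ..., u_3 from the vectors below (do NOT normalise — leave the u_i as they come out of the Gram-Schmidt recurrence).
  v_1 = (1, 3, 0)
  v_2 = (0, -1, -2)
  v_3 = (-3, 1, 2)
Orthogonal basis:
  u_1 = (1, 3, 0)
  u_2 = (3/10, -1/10, -2)
  u_3 = (-108/41, 36/41, -18/41)

Apply the Gram-Schmidt recurrence
  u_1 = v_1
  u_i = v_i − Σ_{j<i} ((v_i · u_j) / (u_j · u_j)) · u_j.

Step by step this gives:
  u_1 = (1, 3, 0)
  u_2 = (3/10, -1/10, -2)
  u_3 = (-108/41, 36/41, -18/41)

Orthogonality check:
  u_2 · u_1 = 0 (should be 0)
  u_3 · u_1 = 0 (should be 0)
  u_3 · u_2 = 0 (should be 0)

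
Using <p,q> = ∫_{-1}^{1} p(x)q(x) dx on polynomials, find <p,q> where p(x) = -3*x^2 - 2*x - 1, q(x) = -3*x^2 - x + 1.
<p,q> = 44/15

Expand the product: p(x)·q(x) = 9*x^4 + 9*x^3 + 2*x^2 - x - 1.
∫_{-1}^{1} of each monomial x^k gives [2/(k+1) if k even, 0 if k odd]. Integrating term-by-term (or equivalently evaluating the antiderivative F(x) = 9*x^5/5 + 9*x^4/4 + 2*x^3/3 - x^2/2 - x at the endpoints):
  F(1) − F(−1) = 193/60 − (17/60) = 44/15.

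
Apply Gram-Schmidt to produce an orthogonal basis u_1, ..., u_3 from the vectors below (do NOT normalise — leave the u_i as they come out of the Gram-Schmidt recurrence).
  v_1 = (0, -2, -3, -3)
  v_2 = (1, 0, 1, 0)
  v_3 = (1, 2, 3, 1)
Orthogonal basis:
  u_1 = (0, -2, -3, -3)
  u_2 = (1, -3/11, 13/22, -9/22)
  u_3 = (-1/7, 6/7, 1/7, -5/7)

Apply the Gram-Schmidt recurrence
  u_1 = v_1
  u_i = v_i − Σ_{j<i} ((v_i · u_j) / (u_j · u_j)) · u_j.

Step by step this gives:
  u_1 = (0, -2, -3, -3)
  u_2 = (1, -3/11, 13/22, -9/22)
  u_3 = (-1/7, 6/7, 1/7, -5/7)

Orthogonality check:
  u_2 · u_1 = 0 (should be 0)
  u_3 · u_1 = 0 (should be 0)
  u_3 · u_2 = 0 (should be 0)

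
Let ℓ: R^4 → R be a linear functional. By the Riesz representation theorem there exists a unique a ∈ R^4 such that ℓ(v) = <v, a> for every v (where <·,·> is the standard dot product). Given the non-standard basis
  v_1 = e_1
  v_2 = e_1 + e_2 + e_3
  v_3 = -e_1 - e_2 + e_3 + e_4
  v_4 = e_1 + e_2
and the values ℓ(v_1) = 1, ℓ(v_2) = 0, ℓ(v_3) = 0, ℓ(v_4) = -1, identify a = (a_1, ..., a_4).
a = (1, -2, 1, -2)

Write a = (a_1, ..., a_4) in the standard basis. For each basis vector v_i, ℓ(v_i) = <v_i, a> is a linear equation in the a_j's. Collect the n equations into a matrix system V a = ℓ, where row i of V is v_i (expressed in the standard basis). Since V is invertible (lower-triangular with 1s on the diagonal, up to permutation), solve by back-substitution:
  V =
[[1, 0, 0, 0],
 [1, 1, 1, 0],
 [-1, -1, 1, 1],
 [1, 1, 0, 0]]
  V a = (1, 0, 0, -1)
Solving gives a = (1, -2, 1, -2).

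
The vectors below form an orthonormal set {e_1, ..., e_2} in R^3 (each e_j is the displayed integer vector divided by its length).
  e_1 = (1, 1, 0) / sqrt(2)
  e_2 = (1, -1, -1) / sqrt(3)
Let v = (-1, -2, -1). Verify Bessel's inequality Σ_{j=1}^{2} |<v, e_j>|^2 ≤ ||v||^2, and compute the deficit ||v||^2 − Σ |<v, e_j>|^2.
Σ |<v, e_j>|^2 = 35/6; ||v||^2 = 6; deficit = 1/6

Write each e_j = u_j / sqrt(<u_j, u_j>) where u_j is the displayed integer vector. Then <v, e_j> = <v, u_j> / sqrt(<u_j, u_j>), so |<v, e_j>|^2 = <v, u_j>^2 / <u_j, u_j>.
Coefficients: <v, e_1> = -3/sqrt(2), <v, e_2> = 2/sqrt(3).
Square and sum: Σ |<v, e_j>|^2 = 35/6.
Compute ||v||^2 = v·v = 6.
Deficit = 6 − 35/6 = 1/6 ≥ 0, confirming Bessel's inequality. (The deficit equals ||v − Σ <v,e_j> e_j||^2, the squared distance from v to span{e_j}.)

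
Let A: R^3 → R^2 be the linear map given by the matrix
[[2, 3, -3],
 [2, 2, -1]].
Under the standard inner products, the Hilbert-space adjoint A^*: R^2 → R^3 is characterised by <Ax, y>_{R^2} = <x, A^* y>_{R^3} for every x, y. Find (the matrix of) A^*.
A^* = A^T =
[[2, 2],
 [3, 2],
 [-3, -1]]

For real matrices with standard dot products, the defining identity <Ax, y> = <x, A^* y> gives (Ax)^T y = x^T (A^*) y, i.e. x^T A^T y = x^T (A^*) y. Since this holds for all x, y, we must have A^* = A^T. Therefore
A^* =
[[2, 2],
 [3, 2],
 [-3, -1]].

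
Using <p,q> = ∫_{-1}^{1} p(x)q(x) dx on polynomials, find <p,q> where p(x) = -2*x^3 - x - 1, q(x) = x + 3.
<p,q> = -112/15

Expand the product: p(x)·q(x) = -2*x^4 - 6*x^3 - x^2 - 4*x - 3.
∫_{-1}^{1} of each monomial x^k gives [2/(k+1) if k even, 0 if k odd]. Integrating term-by-term (or equivalently evaluating the antiderivative F(x) = -2*x^5/5 - 3*x^4/2 - x^3/3 - 2*x^2 - 3*x at the endpoints):
  F(1) − F(−1) = -217/30 − (7/30) = -112/15.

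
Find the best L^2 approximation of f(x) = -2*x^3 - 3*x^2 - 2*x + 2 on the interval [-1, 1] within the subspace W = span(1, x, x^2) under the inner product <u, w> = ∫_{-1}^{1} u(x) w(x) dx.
g(x) = -3*x^2 - 16*x/5 + 2

The best approximation g ∈ W is the orthogonal projection of f onto W. Writing g = a_0 + a_1 x + a_2 x^2, the coefficients solve the normal equations G · a = b where
  G_{ij} = <φ_i, φ_j> and b_i = <f, φ_i>, with φ_0 = 1, φ_1 = x, φ_2 = x^2.
G =
  [2, 0, 2/3]
  [0, 2/3, 0]
  [2/3, 0, 2/5],
b = (2, -32/15, 2/15).
Solving gives a_0 = 2, a_1 = -16/5, a_2 = -3, so
  g(x) = -3*x^2 - 16*x/5 + 2.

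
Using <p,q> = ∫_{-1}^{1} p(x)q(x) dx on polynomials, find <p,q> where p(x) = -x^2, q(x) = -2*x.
<p,q> = 0

Expand the product: p(x)·q(x) = 2*x^3.
∫_{-1}^{1} of each monomial x^k gives [2/(k+1) if k even, 0 if k odd]. Integrating term-by-term (or equivalently evaluating the antiderivative F(x) = x^4/2 at the endpoints):
  F(1) − F(−1) = 1/2 − (1/2) = 0.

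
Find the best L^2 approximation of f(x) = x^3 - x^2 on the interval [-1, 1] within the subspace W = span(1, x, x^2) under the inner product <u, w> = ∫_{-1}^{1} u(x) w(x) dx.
g(x) = -x^2 + 3*x/5

The best approximation g ∈ W is the orthogonal projection of f onto W. Writing g = a_0 + a_1 x + a_2 x^2, the coefficients solve the normal equations G · a = b where
  G_{ij} = <φ_i, φ_j> and b_i = <f, φ_i>, with φ_0 = 1, φ_1 = x, φ_2 = x^2.
G =
  [2, 0, 2/3]
  [0, 2/3, 0]
  [2/3, 0, 2/5],
b = (-2/3, 2/5, -2/5).
Solving gives a_0 = 0, a_1 = 3/5, a_2 = -1, so
  g(x) = -x^2 + 3*x/5.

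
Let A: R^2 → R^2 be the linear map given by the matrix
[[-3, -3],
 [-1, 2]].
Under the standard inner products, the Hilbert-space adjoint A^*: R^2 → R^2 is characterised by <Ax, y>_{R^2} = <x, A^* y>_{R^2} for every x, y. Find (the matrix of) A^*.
A^* = A^T =
[[-3, -1],
 [-3, 2]]

For real matrices with standard dot products, the defining identity <Ax, y> = <x, A^* y> gives (Ax)^T y = x^T (A^*) y, i.e. x^T A^T y = x^T (A^*) y. Since this holds for all x, y, we must have A^* = A^T. Therefore
A^* =
[[-3, -1],
 [-3, 2]].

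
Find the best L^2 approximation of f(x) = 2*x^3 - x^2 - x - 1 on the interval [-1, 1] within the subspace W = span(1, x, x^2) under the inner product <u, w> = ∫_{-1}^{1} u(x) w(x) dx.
g(x) = -x^2 + x/5 - 1

The best approximation g ∈ W is the orthogonal projection of f onto W. Writing g = a_0 + a_1 x + a_2 x^2, the coefficients solve the normal equations G · a = b where
  G_{ij} = <φ_i, φ_j> and b_i = <f, φ_i>, with φ_0 = 1, φ_1 = x, φ_2 = x^2.
G =
  [2, 0, 2/3]
  [0, 2/3, 0]
  [2/3, 0, 2/5],
b = (-8/3, 2/15, -16/15).
Solving gives a_0 = -1, a_1 = 1/5, a_2 = -1, so
  g(x) = -x^2 + x/5 - 1.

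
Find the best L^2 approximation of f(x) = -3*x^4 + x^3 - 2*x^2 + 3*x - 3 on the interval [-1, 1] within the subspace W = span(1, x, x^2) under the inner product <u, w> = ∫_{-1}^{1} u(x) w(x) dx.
g(x) = -32*x^2/7 + 18*x/5 - 96/35

The best approximation g ∈ W is the orthogonal projection of f onto W. Writing g = a_0 + a_1 x + a_2 x^2, the coefficients solve the normal equations G · a = b where
  G_{ij} = <φ_i, φ_j> and b_i = <f, φ_i>, with φ_0 = 1, φ_1 = x, φ_2 = x^2.
G =
  [2, 0, 2/3]
  [0, 2/3, 0]
  [2/3, 0, 2/5],
b = (-128/15, 12/5, -128/35).
Solving gives a_0 = -96/35, a_1 = 18/5, a_2 = -32/7, so
  g(x) = -32*x^2/7 + 18*x/5 - 96/35.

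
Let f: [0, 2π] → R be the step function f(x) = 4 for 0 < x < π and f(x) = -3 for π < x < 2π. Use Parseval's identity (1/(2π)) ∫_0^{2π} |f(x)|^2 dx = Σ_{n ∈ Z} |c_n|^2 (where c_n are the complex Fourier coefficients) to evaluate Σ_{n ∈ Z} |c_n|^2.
Σ |c_n|^2 = 25/2

Parseval equates the L^2 energy of f (normalised by 1/(2π)) with the ℓ^2 sum of its Fourier coefficients: (1/(2π)) ∫_0^{2π} |f|^2 = Σ |c_n|^2.
Compute the left side: (1/(2π)) [∫_0^π 4^2 dx + ∫_π^{2π} (-3)^2 dx] = (1/(2π)) · (16π + 9π) = (16 + 9)/2 = 25/2.
So Σ_{n ∈ Z} |c_n|^2 = 25/2.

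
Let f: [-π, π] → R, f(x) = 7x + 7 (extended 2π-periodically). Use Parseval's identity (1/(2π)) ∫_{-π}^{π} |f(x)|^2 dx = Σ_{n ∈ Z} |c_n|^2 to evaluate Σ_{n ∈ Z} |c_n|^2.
Σ |c_n|^2 = 49π^2/3 + 49

Expand and integrate term by term over [-π, π]:
  ∫ (7x)^2 dx = 49·(2π^3/3); ∫ 2·7·(7)·x dx = 0 (odd integrand); ∫ 7^2 dx = 49·2π.
So (1/(2π)) ∫_{-π}^{π} (7x + 7)^2 dx = 49π^2/3 + 49 = 49π^2/3 + 49.
Parseval ⇒ Σ |c_n|^2 = 49π^2/3 + 49.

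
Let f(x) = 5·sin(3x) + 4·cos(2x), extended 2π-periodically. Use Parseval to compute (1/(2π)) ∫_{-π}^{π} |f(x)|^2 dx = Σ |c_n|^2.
Σ |c_n|^2 = 41/2

Expand |f|^2 and use orthogonality of {sin(nx), cos(mx)} on [-π, π]:
  ∫_{-π}^{π} sin(nx)^2 dx = π, ∫ cos(mx)^2 dx = π, and cross terms integrate to 0.
So ∫_{-π}^{π} f(x)^2 dx = 5^2 · π + 4^2 · π = (25 + 16)π.
Divide by 2π: (25 + 16)/2 = 41/2.
By Parseval, this equals Σ |c_n|^2.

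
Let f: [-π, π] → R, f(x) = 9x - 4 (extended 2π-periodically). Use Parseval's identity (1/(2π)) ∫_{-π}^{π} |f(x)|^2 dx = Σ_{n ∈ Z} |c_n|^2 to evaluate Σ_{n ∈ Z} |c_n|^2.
Σ |c_n|^2 = 27π^2 + 16

Expand and integrate term by term over [-π, π]:
  ∫ (9x)^2 dx = 81·(2π^3/3); ∫ 2·9·(-4)·x dx = 0 (odd integrand); ∫ (-4)^2 dx = 16·2π.
So (1/(2π)) ∫_{-π}^{π} (9x - 4)^2 dx = 81π^2/3 + 16 = 27π^2 + 16.
Parseval ⇒ Σ |c_n|^2 = 27π^2 + 16.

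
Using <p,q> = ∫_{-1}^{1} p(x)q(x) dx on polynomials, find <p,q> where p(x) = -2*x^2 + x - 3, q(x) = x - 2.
<p,q> = 46/3

Expand the product: p(x)·q(x) = -2*x^3 + 5*x^2 - 5*x + 6.
∫_{-1}^{1} of each monomial x^k gives [2/(k+1) if k even, 0 if k odd]. Integrating term-by-term (or equivalently evaluating the antiderivative F(x) = -x^4/2 + 5*x^3/3 - 5*x^2/2 + 6*x at the endpoints):
  F(1) − F(−1) = 14/3 − (-32/3) = 46/3.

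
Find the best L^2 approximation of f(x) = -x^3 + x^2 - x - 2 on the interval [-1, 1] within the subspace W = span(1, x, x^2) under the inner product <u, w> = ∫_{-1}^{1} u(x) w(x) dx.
g(x) = x^2 - 8*x/5 - 2

The best approximation g ∈ W is the orthogonal projection of f onto W. Writing g = a_0 + a_1 x + a_2 x^2, the coefficients solve the normal equations G · a = b where
  G_{ij} = <φ_i, φ_j> and b_i = <f, φ_i>, with φ_0 = 1, φ_1 = x, φ_2 = x^2.
G =
  [2, 0, 2/3]
  [0, 2/3, 0]
  [2/3, 0, 2/5],
b = (-10/3, -16/15, -14/15).
Solving gives a_0 = -2, a_1 = -8/5, a_2 = 1, so
  g(x) = x^2 - 8*x/5 - 2.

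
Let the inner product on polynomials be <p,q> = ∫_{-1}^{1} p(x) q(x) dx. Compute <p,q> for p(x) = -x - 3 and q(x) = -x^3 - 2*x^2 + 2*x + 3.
<p,q> = -224/15

Expand the product: p(x)·q(x) = x^4 + 5*x^3 + 4*x^2 - 9*x - 9.
∫_{-1}^{1} of each monomial x^k gives [2/(k+1) if k even, 0 if k odd]. Integrating term-by-term (or equivalently evaluating the antiderivative F(x) = x^5/5 + 5*x^4/4 + 4*x^3/3 - 9*x^2/2 - 9*x at the endpoints):
  F(1) − F(−1) = -643/60 − (253/60) = -224/15.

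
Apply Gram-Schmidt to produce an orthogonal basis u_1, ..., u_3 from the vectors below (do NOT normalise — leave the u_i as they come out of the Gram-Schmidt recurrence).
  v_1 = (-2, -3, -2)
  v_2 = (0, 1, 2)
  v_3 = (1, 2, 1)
Orthogonal basis:
  u_1 = (-2, -3, -2)
  u_2 = (-14/17, -4/17, 20/17)
  u_3 = (-2/9, 2/9, -1/9)

Apply the Gram-Schmidt recurrence
  u_1 = v_1
  u_i = v_i − Σ_{j<i} ((v_i · u_j) / (u_j · u_j)) · u_j.

Step by step this gives:
  u_1 = (-2, -3, -2)
  u_2 = (-14/17, -4/17, 20/17)
  u_3 = (-2/9, 2/9, -1/9)

Orthogonality check:
  u_2 · u_1 = 0 (should be 0)
  u_3 · u_1 = 0 (should be 0)
  u_3 · u_2 = 0 (should be 0)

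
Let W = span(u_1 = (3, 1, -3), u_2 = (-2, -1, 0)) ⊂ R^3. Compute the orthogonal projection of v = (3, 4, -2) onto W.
proj_W(v) = (189/46, 41/23, -75/46)

Set up U = [u_1 | ... | u_2] ∈ R^(3×2). The projector onto W = col(U) is P = U (U^T U)^(-1) U^T.
Compute U^T U =
  [19, -7]
  [-7, 5],
and U^T v = (19, -10).
Solve U^T U · c = U^T v for the coefficients: c = (25/46, -57/46). The projection is proj_W(v) = U c.
Check: (v - proj_W(v)) · u_1 = 0  (should be 0).
Check: (v - proj_W(v)) · u_2 = 0  (should be 0).
Result: proj_W(v) = (189/46, 41/23, -75/46).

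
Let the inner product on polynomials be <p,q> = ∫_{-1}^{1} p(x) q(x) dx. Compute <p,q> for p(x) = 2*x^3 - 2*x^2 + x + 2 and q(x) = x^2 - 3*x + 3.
<p,q> = 62/15

Expand the product: p(x)·q(x) = 2*x^5 - 8*x^4 + 13*x^3 - 7*x^2 - 3*x + 6.
∫_{-1}^{1} of each monomial x^k gives [2/(k+1) if k even, 0 if k odd]. Integrating term-by-term (or equivalently evaluating the antiderivative F(x) = x^6/3 - 8*x^5/5 + 13*x^4/4 - 7*x^3/3 - 3*x^2/2 + 6*x at the endpoints):
  F(1) − F(−1) = 83/20 − (1/60) = 62/15.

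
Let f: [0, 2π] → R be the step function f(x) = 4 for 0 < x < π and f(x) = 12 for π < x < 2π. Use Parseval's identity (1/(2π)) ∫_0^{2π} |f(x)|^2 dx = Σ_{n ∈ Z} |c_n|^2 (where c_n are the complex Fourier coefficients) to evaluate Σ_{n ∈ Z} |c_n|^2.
Σ |c_n|^2 = 80

Parseval equates the L^2 energy of f (normalised by 1/(2π)) with the ℓ^2 sum of its Fourier coefficients: (1/(2π)) ∫_0^{2π} |f|^2 = Σ |c_n|^2.
Compute the left side: (1/(2π)) [∫_0^π 4^2 dx + ∫_π^{2π} 12^2 dx] = (1/(2π)) · (16π + 144π) = (16 + 144)/2 = 80.
So Σ_{n ∈ Z} |c_n|^2 = 80.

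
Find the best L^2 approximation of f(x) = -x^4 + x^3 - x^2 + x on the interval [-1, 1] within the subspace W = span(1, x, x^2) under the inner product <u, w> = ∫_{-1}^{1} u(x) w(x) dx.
g(x) = -13*x^2/7 + 8*x/5 + 3/35

The best approximation g ∈ W is the orthogonal projection of f onto W. Writing g = a_0 + a_1 x + a_2 x^2, the coefficients solve the normal equations G · a = b where
  G_{ij} = <φ_i, φ_j> and b_i = <f, φ_i>, with φ_0 = 1, φ_1 = x, φ_2 = x^2.
G =
  [2, 0, 2/3]
  [0, 2/3, 0]
  [2/3, 0, 2/5],
b = (-16/15, 16/15, -24/35).
Solving gives a_0 = 3/35, a_1 = 8/5, a_2 = -13/7, so
  g(x) = -13*x^2/7 + 8*x/5 + 3/35.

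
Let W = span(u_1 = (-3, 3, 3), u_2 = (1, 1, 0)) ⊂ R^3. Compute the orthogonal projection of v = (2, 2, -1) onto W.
proj_W(v) = (7/3, 5/3, -1/3)

Set up U = [u_1 | ... | u_2] ∈ R^(3×2). The projector onto W = col(U) is P = U (U^T U)^(-1) U^T.
Compute U^T U =
  [27, 0]
  [0, 2],
and U^T v = (-3, 4).
Solve U^T U · c = U^T v for the coefficients: c = (-1/9, 2). The projection is proj_W(v) = U c.
Check: (v - proj_W(v)) · u_1 = 0  (should be 0).
Check: (v - proj_W(v)) · u_2 = 0  (should be 0).
Result: proj_W(v) = (7/3, 5/3, -1/3).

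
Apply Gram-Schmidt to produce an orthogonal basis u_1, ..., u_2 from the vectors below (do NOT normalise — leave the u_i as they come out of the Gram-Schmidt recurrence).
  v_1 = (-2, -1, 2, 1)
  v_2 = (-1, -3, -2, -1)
Orthogonal basis:
  u_1 = (-2, -1, 2, 1)
  u_2 = (-1, -3, -2, -1)

Apply the Gram-Schmidt recurrence
  u_1 = v_1
  u_i = v_i − Σ_{j<i} ((v_i · u_j) / (u_j · u_j)) · u_j.

Step by step this gives:
  u_1 = (-2, -1, 2, 1)
  u_2 = (-1, -3, -2, -1)

Orthogonality check:
  u_2 · u_1 = 0 (should be 0)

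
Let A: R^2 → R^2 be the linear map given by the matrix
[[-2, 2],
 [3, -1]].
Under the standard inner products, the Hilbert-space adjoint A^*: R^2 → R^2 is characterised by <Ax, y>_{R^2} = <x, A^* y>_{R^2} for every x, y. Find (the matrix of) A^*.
A^* = A^T =
[[-2, 3],
 [2, -1]]

For real matrices with standard dot products, the defining identity <Ax, y> = <x, A^* y> gives (Ax)^T y = x^T (A^*) y, i.e. x^T A^T y = x^T (A^*) y. Since this holds for all x, y, we must have A^* = A^T. Therefore
A^* =
[[-2, 3],
 [2, -1]].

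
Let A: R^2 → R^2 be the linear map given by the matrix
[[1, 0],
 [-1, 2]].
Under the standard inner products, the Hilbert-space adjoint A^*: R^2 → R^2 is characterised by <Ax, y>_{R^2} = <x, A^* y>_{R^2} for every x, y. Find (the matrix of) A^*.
A^* = A^T =
[[1, -1],
 [0, 2]]

For real matrices with standard dot products, the defining identity <Ax, y> = <x, A^* y> gives (Ax)^T y = x^T (A^*) y, i.e. x^T A^T y = x^T (A^*) y. Since this holds for all x, y, we must have A^* = A^T. Therefore
A^* =
[[1, -1],
 [0, 2]].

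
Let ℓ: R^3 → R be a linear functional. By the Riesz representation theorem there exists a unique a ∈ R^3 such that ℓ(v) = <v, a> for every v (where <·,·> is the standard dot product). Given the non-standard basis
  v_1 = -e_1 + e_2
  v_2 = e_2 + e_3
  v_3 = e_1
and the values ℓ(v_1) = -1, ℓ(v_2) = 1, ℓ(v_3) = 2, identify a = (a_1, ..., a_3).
a = (2, 1, 0)

Write a = (a_1, ..., a_3) in the standard basis. For each basis vector v_i, ℓ(v_i) = <v_i, a> is a linear equation in the a_j's. Collect the n equations into a matrix system V a = ℓ, where row i of V is v_i (expressed in the standard basis). Since V is invertible (lower-triangular with 1s on the diagonal, up to permutation), solve by back-substitution:
  V =
[[-1, 1, 0],
 [0, 1, 1],
 [1, 0, 0]]
  V a = (-1, 1, 2)
Solving gives a = (2, 1, 0).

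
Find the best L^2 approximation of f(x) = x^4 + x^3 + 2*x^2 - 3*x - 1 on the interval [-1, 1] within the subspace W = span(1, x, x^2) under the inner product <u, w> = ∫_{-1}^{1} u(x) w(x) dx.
g(x) = 20*x^2/7 - 12*x/5 - 38/35

The best approximation g ∈ W is the orthogonal projection of f onto W. Writing g = a_0 + a_1 x + a_2 x^2, the coefficients solve the normal equations G · a = b where
  G_{ij} = <φ_i, φ_j> and b_i = <f, φ_i>, with φ_0 = 1, φ_1 = x, φ_2 = x^2.
G =
  [2, 0, 2/3]
  [0, 2/3, 0]
  [2/3, 0, 2/5],
b = (-4/15, -8/5, 44/105).
Solving gives a_0 = -38/35, a_1 = -12/5, a_2 = 20/7, so
  g(x) = 20*x^2/7 - 12*x/5 - 38/35.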